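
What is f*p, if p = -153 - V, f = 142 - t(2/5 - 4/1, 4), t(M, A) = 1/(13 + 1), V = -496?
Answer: 97363/2 ≈ 48682.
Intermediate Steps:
t(M, A) = 1/14
f = 1987/14 (f = 142 - 1*1/14 = 142 - 1/14 = 1987/14 ≈ 141.93)
p = 343 (p = -153 - 1*(-496) = -153 + 496 = 343)
f*p = (1987/14)*343 = 97363/2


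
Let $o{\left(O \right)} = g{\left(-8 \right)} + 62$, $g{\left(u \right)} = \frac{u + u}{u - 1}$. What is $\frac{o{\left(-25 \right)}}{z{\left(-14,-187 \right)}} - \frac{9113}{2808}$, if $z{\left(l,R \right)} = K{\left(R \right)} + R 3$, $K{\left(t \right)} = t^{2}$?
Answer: $- \frac{3013279}{929016} \approx -3.2435$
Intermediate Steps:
$g{\left(u \right)} = \frac{2 u}{-1 + u}$
$z{\left(l,R \right)} = R^{2} + 3 R$ ($z{\left(l,R \right)} = R^{2} + R 3 = R^{2} + 3 R$)
$o{\left(O \right)} = \frac{574}{9}$ ($o{\left(O \right)} = 2 \left(-8\right) \frac{1}{-1 - 8} + 62 = 2 \left(-8\right) \frac{1}{-9} + 62 = 2 \left(-8\right) \left(- \frac{1}{9}\right) + 62 = \frac{16}{9} + 62 = \frac{574}{9}$)
$\frac{o{\left(-25 \right)}}{z{\left(-14,-187 \right)}} - \frac{9113}{2808} = \frac{574}{9 \left(- 187 \left(3 - 187\right)\right)} - \frac{9113}{2808} = \frac{574}{9 \left(\left(-187\right) \left(-184\right)\right)} - \frac{701}{216} = \frac{574}{9 \cdot 34408} - \frac{701}{216} = \frac{574}{9} \cdot \frac{1}{34408} - \frac{701}{216} = \frac{287}{154836} - \frac{701}{216} = - \frac{3013279}{929016}$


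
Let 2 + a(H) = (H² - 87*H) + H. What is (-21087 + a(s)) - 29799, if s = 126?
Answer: -45848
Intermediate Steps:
a(H) = -2 + H² - 86*H (a(H) = -2 + ((H² - 87*H) + H) = -2 + (H² - 86*H) = -2 + H² - 86*H)
(-21087 + a(s)) - 29799 = (-21087 + (-2 + 126² - 86*126)) - 29799 = (-21087 + (-2 + 15876 - 10836)) - 29799 = (-21087 + 5038) - 29799 = -16049 - 29799 = -45848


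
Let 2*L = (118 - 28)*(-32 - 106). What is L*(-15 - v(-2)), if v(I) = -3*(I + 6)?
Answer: 18630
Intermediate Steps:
v(I) = -18 - 3*I (v(I) = -3*(6 + I) = -18 - 3*I)
L = -6210 (L = ((118 - 28)*(-32 - 106))/2 = (90*(-138))/2 = (½)*(-12420) = -6210)
L*(-15 - v(-2)) = -6210*(-15 - (-18 - 3*(-2))) = -6210*(-15 - (-18 + 6)) = -6210*(-15 - 1*(-12)) = -6210*(-15 + 12) = -6210*(-3) = 18630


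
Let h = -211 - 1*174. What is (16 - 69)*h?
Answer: 20405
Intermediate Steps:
h = -385 (h = -211 - 174 = -385)
(16 - 69)*h = (16 - 69)*(-385) = -53*(-385) = 20405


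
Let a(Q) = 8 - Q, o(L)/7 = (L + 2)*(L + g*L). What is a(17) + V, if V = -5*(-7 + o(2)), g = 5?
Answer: -1654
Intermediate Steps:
o(L) = 42*L*(2 + L) (o(L) = 7*((L + 2)*(L + 5*L)) = 7*((2 + L)*(6*L)) = 7*(6*L*(2 + L)) = 42*L*(2 + L))
V = -1645 (V = -5*(-7 + 42*2*(2 + 2)) = -5*(-7 + 42*2*4) = -5*(-7 + 336) = -5*329 = -1645)
a(17) + V = (8 - 1*17) - 1645 = (8 - 17) - 1645 = -9 - 1645 = -1654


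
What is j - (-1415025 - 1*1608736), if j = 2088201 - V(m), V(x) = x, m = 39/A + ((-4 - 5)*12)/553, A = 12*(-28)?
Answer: 45230642531/8848 ≈ 5.1120e+6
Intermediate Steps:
A = -336
m = -2755/8848 (m = 39/(-336) + ((-4 - 5)*12)/553 = 39*(-1/336) - 9*12*(1/553) = -13/112 - 108*1/553 = -13/112 - 108/553 = -2755/8848 ≈ -0.31137)
j = 18476405203/8848 (j = 2088201 - 1*(-2755/8848) = 2088201 + 2755/8848 = 18476405203/8848 ≈ 2.0882e+6)
j - (-1415025 - 1*1608736) = 18476405203/8848 - (-1415025 - 1*1608736) = 18476405203/8848 - (-1415025 - 1608736) = 18476405203/8848 - 1*(-3023761) = 18476405203/8848 + 3023761 = 45230642531/8848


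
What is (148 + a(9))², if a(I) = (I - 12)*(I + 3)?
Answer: 12544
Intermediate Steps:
a(I) = (-12 + I)*(3 + I)
(148 + a(9))² = (148 + (-36 + 9² - 9*9))² = (148 + (-36 + 81 - 81))² = (148 - 36)² = 112² = 12544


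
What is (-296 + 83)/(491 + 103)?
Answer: -71/198 ≈ -0.35859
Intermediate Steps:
(-296 + 83)/(491 + 103) = -213/594 = -213*1/594 = -71/198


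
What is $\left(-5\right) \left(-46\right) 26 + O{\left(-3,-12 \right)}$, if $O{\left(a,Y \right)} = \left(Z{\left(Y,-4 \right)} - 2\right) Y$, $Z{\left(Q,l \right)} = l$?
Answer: $6052$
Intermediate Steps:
$O{\left(a,Y \right)} = - 6 Y$ ($O{\left(a,Y \right)} = \left(-4 - 2\right) Y = - 6 Y$)
$\left(-5\right) \left(-46\right) 26 + O{\left(-3,-12 \right)} = \left(-5\right) \left(-46\right) 26 - -72 = 230 \cdot 26 + 72 = 5980 + 72 = 6052$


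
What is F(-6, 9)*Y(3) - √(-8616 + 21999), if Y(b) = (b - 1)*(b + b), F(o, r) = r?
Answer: 108 - 3*√1487 ≈ -7.6849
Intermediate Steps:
Y(b) = 2*b*(-1 + b) (Y(b) = (-1 + b)*(2*b) = 2*b*(-1 + b))
F(-6, 9)*Y(3) - √(-8616 + 21999) = 9*(2*3*(-1 + 3)) - √(-8616 + 21999) = 9*(2*3*2) - √13383 = 9*12 - 3*√1487 = 108 - 3*√1487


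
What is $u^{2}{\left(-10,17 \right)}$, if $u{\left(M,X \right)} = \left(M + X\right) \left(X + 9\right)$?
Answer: $33124$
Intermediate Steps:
$u{\left(M,X \right)} = \left(9 + X\right) \left(M + X\right)$ ($u{\left(M,X \right)} = \left(M + X\right) \left(9 + X\right) = \left(9 + X\right) \left(M + X\right)$)
$u^{2}{\left(-10,17 \right)} = \left(17^{2} + 9 \left(-10\right) + 9 \cdot 17 - 170\right)^{2} = \left(289 - 90 + 153 - 170\right)^{2} = 182^{2} = 33124$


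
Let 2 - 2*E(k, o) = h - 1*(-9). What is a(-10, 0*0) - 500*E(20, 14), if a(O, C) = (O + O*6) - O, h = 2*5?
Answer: 4190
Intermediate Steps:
h = 10
E(k, o) = -17/2 (E(k, o) = 1 - (10 - 1*(-9))/2 = 1 - (10 + 9)/2 = 1 - 1/2*19 = 1 - 19/2 = -17/2)
a(O, C) = 6*O (a(O, C) = (O + 6*O) - O = 7*O - O = 6*O)
a(-10, 0*0) - 500*E(20, 14) = 6*(-10) - 500*(-17/2) = -60 + 4250 = 4190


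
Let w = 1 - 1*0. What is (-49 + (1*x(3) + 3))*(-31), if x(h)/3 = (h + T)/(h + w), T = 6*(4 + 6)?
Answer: -155/4 ≈ -38.750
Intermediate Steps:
w = 1 (w = 1 + 0 = 1)
T = 60 (T = 6*10 = 60)
x(h) = 3*(60 + h)/(1 + h) (x(h) = 3*((h + 60)/(h + 1)) = 3*((60 + h)/(1 + h)) = 3*(60 + h)/(1 + h))
(-49 + (1*x(3) + 3))*(-31) = (-49 + (1*(3*(60 + 3)/(1 + 3)) + 3))*(-31) = (-49 + (1*(3*63/4) + 3))*(-31) = (-49 + (1*(3*(¼)*63) + 3))*(-31) = (-49 + (1*(189/4) + 3))*(-31) = (-49 + (189/4 + 3))*(-31) = (-49 + 201/4)*(-31) = (5/4)*(-31) = -155/4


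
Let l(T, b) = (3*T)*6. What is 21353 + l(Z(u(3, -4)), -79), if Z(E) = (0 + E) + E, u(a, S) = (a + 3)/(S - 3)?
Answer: 149255/7 ≈ 21322.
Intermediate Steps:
u(a, S) = (3 + a)/(-3 + S)
Z(E) = 2*E (Z(E) = E + E = 2*E)
l(T, b) = 18*T
21353 + l(Z(u(3, -4)), -79) = 21353 + 18*(2*((3 + 3)/(-3 - 4))) = 21353 + 18*(2*(6/(-7))) = 21353 + 18*(2*(-⅐*6)) = 21353 + 18*(2*(-6/7)) = 21353 + 18*(-12/7) = 21353 - 216/7 = 149255/7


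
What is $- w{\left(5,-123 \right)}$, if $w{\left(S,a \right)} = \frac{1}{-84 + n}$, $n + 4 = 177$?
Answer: $- \frac{1}{89} \approx -0.011236$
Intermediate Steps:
$n = 173$ ($n = -4 + 177 = 173$)
$w{\left(S,a \right)} = \frac{1}{89}$ ($w{\left(S,a \right)} = \frac{1}{-84 + 173} = \frac{1}{89}$)
$- w{\left(5,-123 \right)} = \left(-1\right) \frac{1}{89} = - \frac{1}{89}$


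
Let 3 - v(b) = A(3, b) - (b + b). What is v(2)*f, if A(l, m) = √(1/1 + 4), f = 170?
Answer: 1190 - 170*√5 ≈ 809.87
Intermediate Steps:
A(l, m) = √5 (A(l, m) = √(1 + 4) = √5)
v(b) = 3 - √5 + 2*b (v(b) = 3 - (√5 - (b + b)) = 3 - (√5 - 2*b) = 3 + (-√5 + 2*b) = 3 - √5 + 2*b)
v(2)*f = (3 - √5 + 2*2)*170 = (3 - √5 + 4)*170 = (7 - √5)*170 = 1190 - 170*√5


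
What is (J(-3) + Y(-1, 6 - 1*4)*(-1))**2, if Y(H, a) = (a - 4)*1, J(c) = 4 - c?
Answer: 81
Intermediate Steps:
Y(H, a) = -4 + a (Y(H, a) = (-4 + a)*1 = -4 + a)
(J(-3) + Y(-1, 6 - 1*4)*(-1))**2 = ((4 - 1*(-3)) + (-4 + (6 - 1*4))*(-1))**2 = ((4 + 3) + (-4 + (6 - 4))*(-1))**2 = (7 + (-4 + 2)*(-1))**2 = (7 - 2*(-1))**2 = (7 + 2)**2 = 9**2 = 81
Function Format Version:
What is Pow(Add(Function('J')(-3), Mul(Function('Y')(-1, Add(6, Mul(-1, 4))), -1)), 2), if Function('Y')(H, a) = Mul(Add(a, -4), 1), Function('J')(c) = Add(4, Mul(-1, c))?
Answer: 81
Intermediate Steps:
Function('Y')(H, a) = Add(-4, a) (Function('Y')(H, a) = Mul(Add(-4, a), 1) = Add(-4, a))
Pow(Add(Function('J')(-3), Mul(Function('Y')(-1, Add(6, Mul(-1, 4))), -1)), 2) = Pow(Add(Add(4, Mul(-1, -3)), Mul(Add(-4, Add(6, Mul(-1, 4))), -1)), 2) = Pow(Add(Add(4, 3), Mul(Add(-4, Add(6, -4)), -1)), 2) = Pow(Add(7, Mul(Add(-4, 2), -1)), 2) = Pow(Add(7, Mul(-2, -1)), 2) = Pow(Add(7, 2), 2) = Pow(9, 2) = 81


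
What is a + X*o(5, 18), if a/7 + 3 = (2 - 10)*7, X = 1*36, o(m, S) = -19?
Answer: -1097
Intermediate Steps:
X = 36
a = -413 (a = -21 + 7*((2 - 10)*7) = -21 + 7*(-8*7) = -21 + 7*(-56) = -21 - 392 = -413)
a + X*o(5, 18) = -413 + 36*(-19) = -413 - 684 = -1097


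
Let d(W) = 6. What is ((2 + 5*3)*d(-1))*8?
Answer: 816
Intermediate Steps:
((2 + 5*3)*d(-1))*8 = ((2 + 5*3)*6)*8 = ((2 + 15)*6)*8 = (17*6)*8 = 102*8 = 816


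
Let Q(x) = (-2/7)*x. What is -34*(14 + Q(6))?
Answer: -2924/7 ≈ -417.71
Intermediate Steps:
Q(x) = -2*x/7 (Q(x) = (-2*⅐)*x = -2*x/7)
-34*(14 + Q(6)) = -34*(14 - 2/7*6) = -34*(14 - 12/7) = -34*86/7 = -2924/7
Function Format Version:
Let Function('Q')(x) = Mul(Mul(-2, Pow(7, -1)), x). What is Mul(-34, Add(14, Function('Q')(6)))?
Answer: Rational(-2924, 7) ≈ -417.71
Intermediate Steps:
Function('Q')(x) = Mul(Rational(-2, 7), x) (Function('Q')(x) = Mul(Mul(-2, Rational(1, 7)), x) = Mul(Rational(-2, 7), x))
Mul(-34, Add(14, Function('Q')(6))) = Mul(-34, Add(14, Mul(Rational(-2, 7), 6))) = Mul(-34, Add(14, Rational(-12, 7))) = Mul(-34, Rational(86, 7)) = Rational(-2924, 7)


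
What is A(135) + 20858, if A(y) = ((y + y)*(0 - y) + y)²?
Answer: 1318800083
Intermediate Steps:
A(y) = (y - 2*y²)² (A(y) = ((2*y)*(-y) + y)² = (-2*y² + y)² = (y - 2*y²)²)
A(135) + 20858 = 135²*(-1 + 2*135)² + 20858 = 18225*(-1 + 270)² + 20858 = 18225*269² + 20858 = 18225*72361 + 20858 = 1318779225 + 20858 = 1318800083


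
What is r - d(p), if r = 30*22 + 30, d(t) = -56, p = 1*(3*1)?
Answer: 746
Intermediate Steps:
p = 3 (p = 1*3 = 3)
r = 690 (r = 660 + 30 = 690)
r - d(p) = 690 - 1*(-56) = 690 + 56 = 746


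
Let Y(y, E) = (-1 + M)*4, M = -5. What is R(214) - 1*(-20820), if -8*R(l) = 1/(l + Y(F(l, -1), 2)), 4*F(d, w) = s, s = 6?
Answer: 31646399/1520 ≈ 20820.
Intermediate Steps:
F(d, w) = 3/2 (F(d, w) = (¼)*6 = 3/2)
Y(y, E) = -24 (Y(y, E) = (-1 - 5)*4 = -6*4 = -24)
R(l) = -1/(8*(-24 + l)) (R(l) = -1/(8*(l - 24)) = -1/(8*(-24 + l)))
R(214) - 1*(-20820) = -1/(-192 + 8*214) - 1*(-20820) = -1/(-192 + 1712) + 20820 = -1/1520 + 20820 = 31646399/1520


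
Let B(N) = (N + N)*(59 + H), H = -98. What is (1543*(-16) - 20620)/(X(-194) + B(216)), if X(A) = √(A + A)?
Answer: 190837296/70963873 + 22654*I*√97/70963873 ≈ 2.6892 + 0.0031441*I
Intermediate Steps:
X(A) = √2*√A (X(A) = √(2*A) = √2*√A)
B(N) = -78*N (B(N) = (N + N)*(59 - 98) = (2*N)*(-39) = -78*N)
(1543*(-16) - 20620)/(X(-194) + B(216)) = (1543*(-16) - 20620)/(√2*√(-194) - 78*216) = (-24688 - 20620)/(√2*(I*√194) - 16848) = -45308/(2*I*√97 - 16848) = -45308/(-16848 + 2*I*√97)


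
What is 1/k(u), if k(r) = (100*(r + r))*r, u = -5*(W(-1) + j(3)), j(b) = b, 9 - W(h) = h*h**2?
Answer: 1/845000 ≈ 1.1834e-6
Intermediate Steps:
W(h) = 9 - h**3 (W(h) = 9 - h*h**2 = 9 - h**3)
u = -65 (u = -5*((9 - 1*(-1)**3) + 3) = -5*((9 - 1*(-1)) + 3) = -5*((9 + 1) + 3) = -5*(10 + 3) = -5*13 = -65)
k(r) = 200*r**2 (k(r) = (100*(2*r))*r = (200*r)*r = 200*r**2)
1/k(u) = 1/(200*(-65)**2) = 1/(200*4225) = 1/845000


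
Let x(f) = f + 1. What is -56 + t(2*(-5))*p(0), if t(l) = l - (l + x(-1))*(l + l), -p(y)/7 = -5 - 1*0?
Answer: -7406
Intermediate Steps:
x(f) = 1 + f
p(y) = 35 (p(y) = -7*(-5 - 1*0) = -7*(-5 + 0) = -7*(-5) = 35)
t(l) = l - 2*l**2 (t(l) = l - (l + (1 - 1))*(l + l) = l - (l + 0)*2*l = l - l*2*l = l - 2*l**2)
-56 + t(2*(-5))*p(0) = -56 + ((2*(-5))*(1 - 4*(-5)))*35 = -56 - 10*(1 - 2*(-10))*35 = -56 - 10*(1 + 20)*35 = -56 - 10*21*35 = -56 - 210*35 = -56 - 7350 = -7406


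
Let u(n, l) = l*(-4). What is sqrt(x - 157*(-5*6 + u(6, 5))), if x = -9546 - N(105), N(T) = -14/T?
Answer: I*sqrt(381570)/15 ≈ 41.181*I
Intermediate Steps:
u(n, l) = -4*l
x = -143188/15 (x = -9546 - (-14)/105 = -9546 - 1*(-2/15) = -9546 + 2/15 = -143188/15 ≈ -9545.9)
sqrt(x - 157*(-5*6 + u(6, 5))) = sqrt(-143188/15 - 157*(-5*6 - 4*5)) = sqrt(-143188/15 - 157*(-30 - 20)) = sqrt(-143188/15 - 157*(-50)) = sqrt(-143188/15 + 7850) = sqrt(-25438/15) = I*sqrt(381570)/15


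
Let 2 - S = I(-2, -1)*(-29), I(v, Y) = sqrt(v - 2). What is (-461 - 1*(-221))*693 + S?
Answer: -166318 + 58*I ≈ -1.6632e+5 + 58.0*I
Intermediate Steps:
I(v, Y) = sqrt(-2 + v)
S = 2 + 58*I (S = 2 - sqrt(-2 - 2)*(-29) = 2 - sqrt(-4)*(-29) = 2 - 2*I*(-29) = 2 - (-58)*I = 2 + 58*I ≈ 2.0 + 58.0*I)
(-461 - 1*(-221))*693 + S = (-461 - 1*(-221))*693 + (2 + 58*I) = (-461 + 221)*693 + (2 + 58*I) = -240*693 + (2 + 58*I) = -166320 + (2 + 58*I) = -166318 + 58*I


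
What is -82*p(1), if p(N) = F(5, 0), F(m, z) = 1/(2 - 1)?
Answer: -82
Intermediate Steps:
F(m, z) = 1 (F(m, z) = 1/1 = 1)
p(N) = 1
-82*p(1) = -82*1 = -82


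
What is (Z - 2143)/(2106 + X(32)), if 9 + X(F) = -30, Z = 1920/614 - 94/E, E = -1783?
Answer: -30033255/29011193 ≈ -1.0352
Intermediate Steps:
Z = 1740538/547381 (Z = 1920/614 - 94/(-1783) = 1920*(1/614) - 94*(-1/1783) = 960/307 + 94/1783 = 1740538/547381 ≈ 3.1798)
X(F) = -39 (X(F) = -9 - 30 = -39)
(Z - 2143)/(2106 + X(32)) = (1740538/547381 - 2143)/(2106 - 39) = -1171296945/547381/2067 = -1171296945/547381*1/2067 = -30033255/29011193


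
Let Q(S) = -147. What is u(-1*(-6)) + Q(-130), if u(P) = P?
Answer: -141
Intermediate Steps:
u(-1*(-6)) + Q(-130) = -1*(-6) - 147 = 6 - 147 = -141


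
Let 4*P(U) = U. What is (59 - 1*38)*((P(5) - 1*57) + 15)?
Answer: -3423/4 ≈ -855.75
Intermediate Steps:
P(U) = U/4
(59 - 1*38)*((P(5) - 1*57) + 15) = (59 - 1*38)*(((1/4)*5 - 1*57) + 15) = (59 - 38)*((5/4 - 57) + 15) = 21*(-223/4 + 15) = 21*(-163/4) = -3423/4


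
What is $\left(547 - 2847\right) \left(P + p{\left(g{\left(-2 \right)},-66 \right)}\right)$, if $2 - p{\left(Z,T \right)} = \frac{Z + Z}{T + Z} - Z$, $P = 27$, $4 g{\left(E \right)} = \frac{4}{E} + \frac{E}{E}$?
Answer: $- \frac{3503705}{53} \approx -66108.0$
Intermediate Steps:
$g{\left(E \right)} = \frac{1}{4} + \frac{1}{E}$ ($g{\left(E \right)} = \frac{\frac{4}{E} + \frac{E}{E}}{4} = \frac{\frac{4}{E} + 1}{4} = \frac{1 + \frac{4}{E}}{4} = \frac{1}{4} + \frac{1}{E}$)
$p{\left(Z,T \right)} = 2 + Z - \frac{2 Z}{T + Z}$ ($p{\left(Z,T \right)} = 2 - \left(\frac{Z + Z}{T + Z} - Z\right) = 2 - \left(\frac{2 Z}{T + Z} - Z\right) = 2 - \left(- Z + \frac{2 Z}{T + Z}\right) = 2 + \left(Z - \frac{2 Z}{T + Z}\right) = 2 + Z - \frac{2 Z}{T + Z}$)
$\left(547 - 2847\right) \left(P + p{\left(g{\left(-2 \right)},-66 \right)}\right) = \left(547 - 2847\right) \left(27 + \frac{\left(\frac{4 - 2}{4 \left(-2\right)}\right)^{2} + 2 \left(-66\right) - 66 \frac{4 - 2}{4 \left(-2\right)}}{-66 + \frac{4 - 2}{4 \left(-2\right)}}\right) = - 2300 \left(27 + \frac{\left(\frac{1}{4} \left(- \frac{1}{2}\right) 2\right)^{2} - 132 - 66 \cdot \frac{1}{4} \left(- \frac{1}{2}\right) 2}{-66 + \frac{1}{4} \left(- \frac{1}{2}\right) 2}\right) = - 2300 \left(27 + \frac{\left(- \frac{1}{4}\right)^{2} - 132 - - \frac{33}{2}}{-66 - \frac{1}{4}}\right) = - 2300 \left(27 + \frac{\frac{1}{16} - 132 + \frac{33}{2}}{- \frac{265}{4}}\right) = - 2300 \left(27 - - \frac{1847}{1060}\right) = - 2300 \left(27 + \frac{1847}{1060}\right) = \left(-2300\right) \frac{30467}{1060} = - \frac{3503705}{53}$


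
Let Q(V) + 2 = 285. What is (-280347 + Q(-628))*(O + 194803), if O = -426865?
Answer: 64992211968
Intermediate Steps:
Q(V) = 283 (Q(V) = -2 + 285 = 283)
(-280347 + Q(-628))*(O + 194803) = (-280347 + 283)*(-426865 + 194803) = -280064*(-232062) = 64992211968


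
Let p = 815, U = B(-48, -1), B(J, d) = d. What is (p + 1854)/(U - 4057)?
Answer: -2669/4058 ≈ -0.65771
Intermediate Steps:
U = -1
(p + 1854)/(U - 4057) = (815 + 1854)/(-1 - 4057) = 2669/(-4058) = 2669*(-1/4058) = -2669/4058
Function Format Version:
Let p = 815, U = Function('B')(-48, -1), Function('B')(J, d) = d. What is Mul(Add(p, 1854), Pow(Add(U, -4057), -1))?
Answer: Rational(-2669, 4058) ≈ -0.65771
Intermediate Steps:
U = -1
Mul(Add(p, 1854), Pow(Add(U, -4057), -1)) = Mul(Add(815, 1854), Pow(Add(-1, -4057), -1)) = Mul(2669, Pow(-4058, -1)) = Mul(2669, Rational(-1, 4058)) = Rational(-2669, 4058)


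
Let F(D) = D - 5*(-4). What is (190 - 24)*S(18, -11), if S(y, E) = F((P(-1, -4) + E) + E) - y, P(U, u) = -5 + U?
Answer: -4316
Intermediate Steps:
F(D) = 20 + D (F(D) = D + 20 = 20 + D)
S(y, E) = 14 - y + 2*E (S(y, E) = (20 + (((-5 - 1) + E) + E)) - y = (20 + ((-6 + E) + E)) - y = (20 + (-6 + 2*E)) - y = (14 + 2*E) - y = 14 - y + 2*E)
(190 - 24)*S(18, -11) = (190 - 24)*(14 - 1*18 + 2*(-11)) = 166*(14 - 18 - 22) = 166*(-26) = -4316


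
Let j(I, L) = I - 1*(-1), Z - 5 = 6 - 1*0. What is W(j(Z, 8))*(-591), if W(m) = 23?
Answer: -13593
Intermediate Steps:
Z = 11 (Z = 5 + (6 - 1*0) = 5 + (6 + 0) = 5 + 6 = 11)
j(I, L) = 1 + I (j(I, L) = I + 1 = 1 + I)
W(j(Z, 8))*(-591) = 23*(-591) = -13593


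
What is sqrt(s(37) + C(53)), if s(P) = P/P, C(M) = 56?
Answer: sqrt(57) ≈ 7.5498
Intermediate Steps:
s(P) = 1
sqrt(s(37) + C(53)) = sqrt(1 + 56) = sqrt(57)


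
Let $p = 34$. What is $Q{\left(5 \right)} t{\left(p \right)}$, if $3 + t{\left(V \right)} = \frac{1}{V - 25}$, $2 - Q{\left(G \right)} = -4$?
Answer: $- \frac{52}{3} \approx -17.333$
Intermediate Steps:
$Q{\left(G \right)} = 6$ ($Q{\left(G \right)} = 2 - -4 = 2 + 4 = 6$)
$t{\left(V \right)} = -3 + \frac{1}{-25 + V}$ ($t{\left(V \right)} = -3 + \frac{1}{V - 25} = -3 + \frac{1}{-25 + V}$)
$Q{\left(5 \right)} t{\left(p \right)} = 6 \frac{76 - 102}{-25 + 34} = 6 \frac{76 - 102}{9} = 6 \cdot \frac{1}{9} \left(-26\right) = 6 \left(- \frac{26}{9}\right) = - \frac{52}{3}$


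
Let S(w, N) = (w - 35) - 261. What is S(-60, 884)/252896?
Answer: -89/63224 ≈ -0.0014077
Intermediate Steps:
S(w, N) = -296 + w (S(w, N) = (-35 + w) - 261 = -296 + w)
S(-60, 884)/252896 = (-296 - 60)/252896 = -356*1/252896 = -89/63224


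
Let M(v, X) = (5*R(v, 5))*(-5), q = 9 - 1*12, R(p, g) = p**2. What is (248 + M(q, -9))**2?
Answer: 529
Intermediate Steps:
q = -3 (q = 9 - 12 = -3)
M(v, X) = -25*v**2 (M(v, X) = (5*v**2)*(-5) = -25*v**2)
(248 + M(q, -9))**2 = (248 - 25*(-3)**2)**2 = (248 - 25*9)**2 = (248 - 225)**2 = 23**2 = 529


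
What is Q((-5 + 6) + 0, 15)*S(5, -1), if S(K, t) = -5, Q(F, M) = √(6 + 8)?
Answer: -5*√14 ≈ -18.708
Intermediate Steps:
Q(F, M) = √14
Q((-5 + 6) + 0, 15)*S(5, -1) = √14*(-5) = -5*√14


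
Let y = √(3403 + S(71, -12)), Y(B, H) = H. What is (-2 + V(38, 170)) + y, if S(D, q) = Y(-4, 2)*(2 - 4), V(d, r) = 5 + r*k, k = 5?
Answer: 853 + √3399 ≈ 911.30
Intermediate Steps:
V(d, r) = 5 + 5*r (V(d, r) = 5 + r*5 = 5 + 5*r)
S(D, q) = -4 (S(D, q) = 2*(2 - 4) = 2*(-2) = -4)
y = √3399 (y = √(3403 - 4) = √3399 ≈ 58.301)
(-2 + V(38, 170)) + y = (-2 + (5 + 5*170)) + √3399 = (-2 + (5 + 850)) + √3399 = (-2 + 855) + √3399 = 853 + √3399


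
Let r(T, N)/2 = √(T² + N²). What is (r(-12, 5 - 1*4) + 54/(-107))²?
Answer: 6643336/11449 - 216*√145/107 ≈ 555.95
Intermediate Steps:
r(T, N) = 2*√(N² + T²) (r(T, N) = 2*√(T² + N²) = 2*√(N² + T²))
(r(-12, 5 - 1*4) + 54/(-107))² = (2*√((5 - 1*4)² + (-12)²) + 54/(-107))² = (2*√((5 - 4)² + 144) + 54*(-1/107))² = (2*√(1² + 144) - 54/107)² = (2*√(1 + 144) - 54/107)² = (2*√145 - 54/107)² = (-54/107 + 2*√145)²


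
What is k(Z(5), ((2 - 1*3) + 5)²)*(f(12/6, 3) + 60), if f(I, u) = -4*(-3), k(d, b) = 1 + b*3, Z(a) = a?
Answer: 3528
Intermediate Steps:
k(d, b) = 1 + 3*b
f(I, u) = 12
k(Z(5), ((2 - 1*3) + 5)²)*(f(12/6, 3) + 60) = (1 + 3*((2 - 1*3) + 5)²)*(12 + 60) = (1 + 3*((2 - 3) + 5)²)*72 = (1 + 3*(-1 + 5)²)*72 = (1 + 3*4²)*72 = (1 + 3*16)*72 = (1 + 48)*72 = 49*72 = 3528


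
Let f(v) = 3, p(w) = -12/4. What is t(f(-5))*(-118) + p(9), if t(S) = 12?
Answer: -1419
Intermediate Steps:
p(w) = -3 (p(w) = -12*1/4 = -3)
t(f(-5))*(-118) + p(9) = 12*(-118) - 3 = -1416 - 3 = -1419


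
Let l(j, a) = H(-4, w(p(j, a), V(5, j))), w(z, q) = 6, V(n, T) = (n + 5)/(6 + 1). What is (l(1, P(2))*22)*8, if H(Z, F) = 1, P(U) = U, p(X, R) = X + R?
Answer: 176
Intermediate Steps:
p(X, R) = R + X
V(n, T) = 5/7 + n/7 (V(n, T) = (5 + n)/7 = (5 + n)*(⅐) = 5/7 + n/7)
l(j, a) = 1
(l(1, P(2))*22)*8 = (1*22)*8 = 22*8 = 176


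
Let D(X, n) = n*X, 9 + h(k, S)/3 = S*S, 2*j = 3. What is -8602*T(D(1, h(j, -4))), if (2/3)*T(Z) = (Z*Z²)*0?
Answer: 0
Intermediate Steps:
j = 3/2 (j = (½)*3 = 3/2 ≈ 1.5000)
h(k, S) = -27 + 3*S² (h(k, S) = -27 + 3*(S*S) = -27 + 3*S²)
D(X, n) = X*n
T(Z) = 0 (T(Z) = 3*((Z*Z²)*0)/2 = 3*(Z³*0)/2 = (3/2)*0 = 0)
-8602*T(D(1, h(j, -4))) = -8602*0 = 0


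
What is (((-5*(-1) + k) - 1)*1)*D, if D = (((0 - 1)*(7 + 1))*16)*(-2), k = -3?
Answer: 256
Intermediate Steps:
D = 256 (D = (-1*8*16)*(-2) = -8*16*(-2) = -128*(-2) = 256)
(((-5*(-1) + k) - 1)*1)*D = (((-5*(-1) - 3) - 1)*1)*256 = (((5 - 3) - 1)*1)*256 = ((2 - 1)*1)*256 = (1*1)*256 = 1*256 = 256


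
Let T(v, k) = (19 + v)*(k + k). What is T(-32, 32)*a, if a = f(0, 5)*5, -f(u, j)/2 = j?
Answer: 41600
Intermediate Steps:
f(u, j) = -2*j
a = -50 (a = -2*5*5 = -10*5 = -50)
T(v, k) = 2*k*(19 + v) (T(v, k) = (19 + v)*(2*k) = 2*k*(19 + v))
T(-32, 32)*a = (2*32*(19 - 32))*(-50) = (2*32*(-13))*(-50) = -832*(-50) = 41600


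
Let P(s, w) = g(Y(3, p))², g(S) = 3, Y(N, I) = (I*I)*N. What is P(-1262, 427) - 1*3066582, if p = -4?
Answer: -3066573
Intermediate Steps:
Y(N, I) = N*I² (Y(N, I) = I²*N = N*I²)
P(s, w) = 9 (P(s, w) = 3² = 9)
P(-1262, 427) - 1*3066582 = 9 - 1*3066582 = 9 - 3066582 = -3066573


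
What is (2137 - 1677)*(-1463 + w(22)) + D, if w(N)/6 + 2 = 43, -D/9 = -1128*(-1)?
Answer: -569972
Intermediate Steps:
D = -10152 (D = -(-10152)*(-1) = -9*1128 = -10152)
w(N) = 246 (w(N) = -12 + 6*43 = -12 + 258 = 246)
(2137 - 1677)*(-1463 + w(22)) + D = (2137 - 1677)*(-1463 + 246) - 10152 = 460*(-1217) - 10152 = -559820 - 10152 = -569972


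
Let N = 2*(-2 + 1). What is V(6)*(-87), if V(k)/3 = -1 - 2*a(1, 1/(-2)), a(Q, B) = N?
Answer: -783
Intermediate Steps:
N = -2 (N = 2*(-1) = -2)
a(Q, B) = -2
V(k) = 9 (V(k) = 3*(-1 - 2*(-2)) = 3*(-1 + 4) = 3*3 = 9)
V(6)*(-87) = 9*(-87) = -783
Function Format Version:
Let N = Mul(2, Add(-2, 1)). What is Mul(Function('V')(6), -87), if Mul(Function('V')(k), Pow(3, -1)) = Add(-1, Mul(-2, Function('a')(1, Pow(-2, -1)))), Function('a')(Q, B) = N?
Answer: -783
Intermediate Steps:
N = -2 (N = Mul(2, -1) = -2)
Function('a')(Q, B) = -2
Function('V')(k) = 9 (Function('V')(k) = Mul(3, Add(-1, Mul(-2, -2))) = Mul(3, Add(-1, 4)) = Mul(3, 3) = 9)
Mul(Function('V')(6), -87) = Mul(9, -87) = -783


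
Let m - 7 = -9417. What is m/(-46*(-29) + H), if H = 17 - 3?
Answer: -4705/674 ≈ -6.9807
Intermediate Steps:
m = -9410 (m = 7 - 9417 = -9410)
H = 14
m/(-46*(-29) + H) = -9410/(-46*(-29) + 14) = -9410/(1334 + 14) = -9410/1348 = -9410*1/1348 = -4705/674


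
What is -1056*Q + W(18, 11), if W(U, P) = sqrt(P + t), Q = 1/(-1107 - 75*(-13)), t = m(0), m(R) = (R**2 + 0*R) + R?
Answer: 8 + sqrt(11) ≈ 11.317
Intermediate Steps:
m(R) = R + R**2 (m(R) = (R**2 + 0) + R = R**2 + R = R + R**2)
t = 0 (t = 0*(1 + 0) = 0*1 = 0)
Q = -1/132 (Q = 1/(-1107 + 975) = 1/(-132) = -1/132 ≈ -0.0075758)
W(U, P) = sqrt(P) (W(U, P) = sqrt(P + 0) = sqrt(P))
-1056*Q + W(18, 11) = -1056*(-1/132) + sqrt(11) = 8 + sqrt(11)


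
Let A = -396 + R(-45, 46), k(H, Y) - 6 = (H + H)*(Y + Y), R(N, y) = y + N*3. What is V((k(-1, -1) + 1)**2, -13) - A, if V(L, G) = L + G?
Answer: 593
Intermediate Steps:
R(N, y) = y + 3*N
k(H, Y) = 6 + 4*H*Y (k(H, Y) = 6 + (H + H)*(Y + Y) = 6 + (2*H)*(2*Y) = 6 + 4*H*Y)
V(L, G) = G + L
A = -485 (A = -396 + (46 + 3*(-45)) = -396 + (46 - 135) = -396 - 89 = -485)
V((k(-1, -1) + 1)**2, -13) - A = (-13 + ((6 + 4*(-1)*(-1)) + 1)**2) - 1*(-485) = (-13 + ((6 + 4) + 1)**2) + 485 = (-13 + (10 + 1)**2) + 485 = (-13 + 11**2) + 485 = (-13 + 121) + 485 = 108 + 485 = 593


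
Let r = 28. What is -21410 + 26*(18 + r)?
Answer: -20214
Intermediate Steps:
-21410 + 26*(18 + r) = -21410 + 26*(18 + 28) = -21410 + 26*46 = -21410 + 1196 = -20214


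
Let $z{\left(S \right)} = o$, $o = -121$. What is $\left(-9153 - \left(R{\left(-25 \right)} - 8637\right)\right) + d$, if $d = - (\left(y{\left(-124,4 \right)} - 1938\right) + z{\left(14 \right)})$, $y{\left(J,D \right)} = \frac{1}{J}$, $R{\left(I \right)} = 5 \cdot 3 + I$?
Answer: $\frac{192573}{124} \approx 1553.0$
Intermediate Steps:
$R{\left(I \right)} = 15 + I$
$z{\left(S \right)} = -121$
$d = \frac{255317}{124}$ ($d = - (\left(\frac{1}{-124} - 1938\right) - 121) = - (\left(- \frac{1}{124} - 1938\right) - 121) = - (- \frac{240313}{124} - 121) = \left(-1\right) \left(- \frac{255317}{124}\right) = \frac{255317}{124} \approx 2059.0$)
$\left(-9153 - \left(R{\left(-25 \right)} - 8637\right)\right) + d = \left(-9153 - \left(\left(15 - 25\right) - 8637\right)\right) + \frac{255317}{124} = \left(-9153 - \left(-10 - 8637\right)\right) + \frac{255317}{124} = \left(-9153 - -8647\right) + \frac{255317}{124} = \left(-9153 + 8647\right) + \frac{255317}{124} = -506 + \frac{255317}{124} = \frac{192573}{124}$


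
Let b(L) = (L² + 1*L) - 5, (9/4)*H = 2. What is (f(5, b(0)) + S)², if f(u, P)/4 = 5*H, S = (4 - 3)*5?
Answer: 42025/81 ≈ 518.83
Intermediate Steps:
H = 8/9 (H = (4/9)*2 = 8/9 ≈ 0.88889)
b(L) = -5 + L + L² (b(L) = (L² + L) - 5 = (L + L²) - 5 = -5 + L + L²)
S = 5 (S = 1*5 = 5)
f(u, P) = 160/9 (f(u, P) = 4*(5*(8/9)) = 4*(40/9) = 160/9)
(f(5, b(0)) + S)² = (160/9 + 5)² = (205/9)² = 42025/81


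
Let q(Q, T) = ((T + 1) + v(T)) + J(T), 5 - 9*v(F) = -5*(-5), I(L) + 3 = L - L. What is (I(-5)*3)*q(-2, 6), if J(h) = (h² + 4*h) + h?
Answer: -637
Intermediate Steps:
I(L) = -3 (I(L) = -3 + (L - L) = -3 + 0 = -3)
v(F) = -20/9 (v(F) = 5/9 - (-5)*(-5)/9 = 5/9 - ⅑*25 = 5/9 - 25/9 = -20/9)
J(h) = h² + 5*h
q(Q, T) = -11/9 + T + T*(5 + T) (q(Q, T) = ((T + 1) - 20/9) + T*(5 + T) = ((1 + T) - 20/9) + T*(5 + T) = (-11/9 + T) + T*(5 + T) = -11/9 + T + T*(5 + T))
(I(-5)*3)*q(-2, 6) = (-3*3)*(-11/9 + 6² + 6*6) = -9*(-11/9 + 36 + 36) = -9*637/9 = -637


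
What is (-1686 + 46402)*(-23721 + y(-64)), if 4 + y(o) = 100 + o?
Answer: -1059277324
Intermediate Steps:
y(o) = 96 + o (y(o) = -4 + (100 + o) = 96 + o)
(-1686 + 46402)*(-23721 + y(-64)) = (-1686 + 46402)*(-23721 + (96 - 64)) = 44716*(-23721 + 32) = 44716*(-23689) = -1059277324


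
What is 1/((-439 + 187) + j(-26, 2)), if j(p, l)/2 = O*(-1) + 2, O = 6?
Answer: -1/260 ≈ -0.0038462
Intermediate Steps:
j(p, l) = -8 (j(p, l) = 2*(6*(-1) + 2) = 2*(-6 + 2) = 2*(-4) = -8)
1/((-439 + 187) + j(-26, 2)) = 1/((-439 + 187) - 8) = 1/(-252 - 8) = 1/(-260) = -1/260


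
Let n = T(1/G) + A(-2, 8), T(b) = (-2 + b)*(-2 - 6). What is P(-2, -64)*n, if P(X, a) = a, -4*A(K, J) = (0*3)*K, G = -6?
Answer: -3328/3 ≈ -1109.3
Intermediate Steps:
A(K, J) = 0 (A(K, J) = -0*3*K/4 = -0*K = -¼*0 = 0)
T(b) = 16 - 8*b (T(b) = (-2 + b)*(-8) = 16 - 8*b)
n = 52/3 (n = (16 - 8/(-6)) + 0 = (16 - 8*(-⅙)) + 0 = (16 + 4/3) + 0 = 52/3 + 0 = 52/3 ≈ 17.333)
P(-2, -64)*n = -64*52/3 = -3328/3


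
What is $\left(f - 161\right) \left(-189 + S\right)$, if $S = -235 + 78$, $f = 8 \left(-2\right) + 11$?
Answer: $57436$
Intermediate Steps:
$f = -5$ ($f = -16 + 11 = -5$)
$S = -157$
$\left(f - 161\right) \left(-189 + S\right) = \left(-5 - 161\right) \left(-189 - 157\right) = \left(-166\right) \left(-346\right) = 57436$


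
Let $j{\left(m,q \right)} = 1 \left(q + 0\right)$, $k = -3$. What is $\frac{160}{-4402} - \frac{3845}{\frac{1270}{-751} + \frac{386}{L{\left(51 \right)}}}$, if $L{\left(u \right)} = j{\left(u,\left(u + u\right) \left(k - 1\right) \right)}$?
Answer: $\frac{41822883340}{28685633} \approx 1458.0$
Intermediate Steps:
$j{\left(m,q \right)} = q$ ($j{\left(m,q \right)} = 1 q = q$)
$L{\left(u \right)} = - 8 u$ ($L{\left(u \right)} = \left(u + u\right) \left(-3 - 1\right) = 2 u \left(-4\right) = - 8 u$)
$\frac{160}{-4402} - \frac{3845}{\frac{1270}{-751} + \frac{386}{L{\left(51 \right)}}} = \frac{160}{-4402} - \frac{3845}{\frac{1270}{-751} + \frac{386}{\left(-8\right) 51}} = 160 \left(- \frac{1}{4402}\right) - \frac{3845}{1270 \left(- \frac{1}{751}\right) + \frac{386}{-408}} = - \frac{80}{2201} - \frac{3845}{- \frac{1270}{751} + 386 \left(- \frac{1}{408}\right)} = - \frac{80}{2201} - \frac{3845}{- \frac{1270}{751} - \frac{193}{204}} = - \frac{80}{2201} - \frac{3845}{- \frac{404023}{153204}} = - \frac{80}{2201} - - \frac{589069380}{404023} = - \frac{80}{2201} + \frac{589069380}{404023} = \frac{41822883340}{28685633}$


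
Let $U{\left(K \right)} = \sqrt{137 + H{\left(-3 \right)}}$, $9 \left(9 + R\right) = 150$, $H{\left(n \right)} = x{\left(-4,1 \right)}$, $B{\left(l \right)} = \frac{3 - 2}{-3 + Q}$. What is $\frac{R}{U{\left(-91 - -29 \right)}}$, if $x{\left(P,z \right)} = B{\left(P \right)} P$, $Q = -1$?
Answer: $\frac{\sqrt{138}}{18} \approx 0.65263$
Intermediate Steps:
$B{\left(l \right)} = - \frac{1}{4}$ ($B{\left(l \right)} = \frac{3 - 2}{-3 - 1} = 1 \frac{1}{-4} = 1 \left(- \frac{1}{4}\right) = - \frac{1}{4}$)
$x{\left(P,z \right)} = - \frac{P}{4}$
$H{\left(n \right)} = 1$ ($H{\left(n \right)} = \left(- \frac{1}{4}\right) \left(-4\right) = 1$)
$R = \frac{23}{3}$ ($R = -9 + \frac{1}{9} \cdot 150 = -9 + \frac{50}{3} = \frac{23}{3} \approx 7.6667$)
$U{\left(K \right)} = \sqrt{138}$ ($U{\left(K \right)} = \sqrt{137 + 1} = \sqrt{138}$)
$\frac{R}{U{\left(-91 - -29 \right)}} = \frac{23}{3 \sqrt{138}} = \frac{23 \frac{\sqrt{138}}{138}}{3} = \frac{\sqrt{138}}{18}$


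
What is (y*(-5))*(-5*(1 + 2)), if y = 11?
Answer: 825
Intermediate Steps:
(y*(-5))*(-5*(1 + 2)) = (11*(-5))*(-5*(1 + 2)) = -(-275)*3 = -55*(-15) = 825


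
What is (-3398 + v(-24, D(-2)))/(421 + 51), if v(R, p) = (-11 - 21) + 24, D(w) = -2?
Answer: -1703/236 ≈ -7.2161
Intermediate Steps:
v(R, p) = -8 (v(R, p) = -32 + 24 = -8)
(-3398 + v(-24, D(-2)))/(421 + 51) = (-3398 - 8)/(421 + 51) = -3406/472 = -3406*1/472 = -1703/236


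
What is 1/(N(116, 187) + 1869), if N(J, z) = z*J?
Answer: 1/23561 ≈ 4.2443e-5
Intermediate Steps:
N(J, z) = J*z
1/(N(116, 187) + 1869) = 1/(116*187 + 1869) = 1/(21692 + 1869) = 1/23561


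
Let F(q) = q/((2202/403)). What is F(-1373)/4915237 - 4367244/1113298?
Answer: -23634417270275659/6024807997310226 ≈ -3.9229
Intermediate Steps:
F(q) = 403*q/2202 (F(q) = q/((2202*(1/403))) = q/(2202/403) = q*(403/2202) = 403*q/2202)
F(-1373)/4915237 - 4367244/1113298 = ((403/2202)*(-1373))/4915237 - 4367244/1113298 = -553319/2202*1/4915237 - 4367244*1/1113298 = -553319/10823351874 - 2183622/556649 = -23634417270275659/6024807997310226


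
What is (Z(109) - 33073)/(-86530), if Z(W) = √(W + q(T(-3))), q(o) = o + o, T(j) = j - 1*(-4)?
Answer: 33073/86530 - √111/86530 ≈ 0.38209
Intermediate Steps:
T(j) = 4 + j (T(j) = j + 4 = 4 + j)
q(o) = 2*o
Z(W) = √(2 + W) (Z(W) = √(W + 2*(4 - 3)) = √(W + 2*1) = √(W + 2) = √(2 + W))
(Z(109) - 33073)/(-86530) = (√(2 + 109) - 33073)/(-86530) = (√111 - 33073)*(-1/86530) = (-33073 + √111)*(-1/86530) = 33073/86530 - √111/86530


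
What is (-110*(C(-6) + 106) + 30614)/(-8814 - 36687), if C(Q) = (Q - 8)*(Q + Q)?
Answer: -158/15167 ≈ -0.010417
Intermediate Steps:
C(Q) = 2*Q*(-8 + Q) (C(Q) = (-8 + Q)*(2*Q) = 2*Q*(-8 + Q))
(-110*(C(-6) + 106) + 30614)/(-8814 - 36687) = (-110*(2*(-6)*(-8 - 6) + 106) + 30614)/(-8814 - 36687) = (-110*(2*(-6)*(-14) + 106) + 30614)/(-45501) = (-110*(168 + 106) + 30614)*(-1/45501) = (-110*274 + 30614)*(-1/45501) = (-30140 + 30614)*(-1/45501) = 474*(-1/45501) = -158/15167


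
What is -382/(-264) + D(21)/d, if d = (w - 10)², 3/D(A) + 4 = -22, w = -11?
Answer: 121645/84084 ≈ 1.4467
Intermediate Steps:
D(A) = -3/26 (D(A) = 3/(-4 - 22) = 3/(-26) = 3*(-1/26) = -3/26)
d = 441 (d = (-11 - 10)² = (-21)² = 441)
-382/(-264) + D(21)/d = -382/(-264) - 3/26/441 = -382*(-1/264) - 3/26*1/441 = 191/132 - 1/3822 = 121645/84084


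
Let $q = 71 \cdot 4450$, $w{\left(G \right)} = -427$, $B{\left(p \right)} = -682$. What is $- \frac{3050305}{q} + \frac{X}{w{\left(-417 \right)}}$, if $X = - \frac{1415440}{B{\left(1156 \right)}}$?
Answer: $- \frac{133549978827}{9200906330} \approx -14.515$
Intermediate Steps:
$q = 315950$
$X = \frac{707720}{341}$ ($X = - \frac{1415440}{-682} = \left(-1415440\right) \left(- \frac{1}{682}\right) = \frac{707720}{341} \approx 2075.4$)
$- \frac{3050305}{q} + \frac{X}{w{\left(-417 \right)}} = - \frac{3050305}{315950} + \frac{707720}{341 \left(-427\right)} = \left(-3050305\right) \frac{1}{315950} + \frac{707720}{341} \left(- \frac{1}{427}\right) = - \frac{610061}{63190} - \frac{707720}{145607} = - \frac{133549978827}{9200906330}$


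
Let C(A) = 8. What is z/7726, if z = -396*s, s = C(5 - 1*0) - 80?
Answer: 14256/3863 ≈ 3.6904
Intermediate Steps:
s = -72 (s = 8 - 80 = -72)
z = 28512 (z = -396*(-72) = 28512)
z/7726 = 28512/7726 = 28512*(1/7726) = 14256/3863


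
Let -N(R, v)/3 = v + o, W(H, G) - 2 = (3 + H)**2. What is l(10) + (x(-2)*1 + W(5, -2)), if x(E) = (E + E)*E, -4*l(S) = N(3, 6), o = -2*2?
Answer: 151/2 ≈ 75.500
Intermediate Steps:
o = -4
W(H, G) = 2 + (3 + H)**2
N(R, v) = 12 - 3*v (N(R, v) = -3*(v - 4) = -3*(-4 + v) = 12 - 3*v)
l(S) = 3/2 (l(S) = -(12 - 3*6)/4 = -(12 - 18)/4 = -1/4*(-6) = 3/2)
x(E) = 2*E**2 (x(E) = (2*E)*E = 2*E**2)
l(10) + (x(-2)*1 + W(5, -2)) = 3/2 + ((2*(-2)**2)*1 + (2 + (3 + 5)**2)) = 3/2 + ((2*4)*1 + (2 + 8**2)) = 3/2 + (8*1 + (2 + 64)) = 3/2 + (8 + 66) = 3/2 + 74 = 151/2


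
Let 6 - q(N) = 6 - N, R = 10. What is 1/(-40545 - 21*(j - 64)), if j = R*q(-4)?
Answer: -1/38361 ≈ -2.6068e-5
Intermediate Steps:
q(N) = N (q(N) = 6 - (6 - N) = 6 + (-6 + N) = N)
j = -40 (j = 10*(-4) = -40)
1/(-40545 - 21*(j - 64)) = 1/(-40545 - 21*(-40 - 64)) = 1/(-40545 - 21*(-104)) = 1/(-40545 + 2184) = 1/(-38361) = -1/38361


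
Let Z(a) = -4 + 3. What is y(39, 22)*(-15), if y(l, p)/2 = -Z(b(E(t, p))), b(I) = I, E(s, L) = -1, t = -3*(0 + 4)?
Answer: -30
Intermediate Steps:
t = -12 (t = -3*4 = -12)
Z(a) = -1
y(l, p) = 2 (y(l, p) = 2*(-1*(-1)) = 2*1 = 2)
y(39, 22)*(-15) = 2*(-15) = -30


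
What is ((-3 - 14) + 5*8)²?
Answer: 529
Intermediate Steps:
((-3 - 14) + 5*8)² = (-17 + 40)² = 23² = 529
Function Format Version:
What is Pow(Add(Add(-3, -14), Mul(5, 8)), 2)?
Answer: 529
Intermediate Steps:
Pow(Add(Add(-3, -14), Mul(5, 8)), 2) = Pow(Add(-17, 40), 2) = Pow(23, 2) = 529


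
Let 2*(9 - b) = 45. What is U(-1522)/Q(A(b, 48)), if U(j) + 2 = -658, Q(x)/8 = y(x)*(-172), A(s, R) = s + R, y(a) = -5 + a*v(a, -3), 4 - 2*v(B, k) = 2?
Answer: 165/10148 ≈ 0.016259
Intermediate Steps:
b = -27/2 (b = 9 - ½*45 = 9 - 45/2 = -27/2 ≈ -13.500)
v(B, k) = 1 (v(B, k) = 2 - ½*2 = 2 - 1 = 1)
y(a) = -5 + a (y(a) = -5 + a*1 = -5 + a)
A(s, R) = R + s
Q(x) = 6880 - 1376*x (Q(x) = 8*((-5 + x)*(-172)) = 8*(860 - 172*x) = 6880 - 1376*x)
U(j) = -660 (U(j) = -2 - 658 = -660)
U(-1522)/Q(A(b, 48)) = -660/(6880 - 1376*(48 - 27/2)) = -660/(6880 - 1376*69/2) = -660/(6880 - 47472) = -660/(-40592) = -660*(-1/40592) = 165/10148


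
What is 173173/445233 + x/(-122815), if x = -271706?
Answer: 142240719493/54681290895 ≈ 2.6013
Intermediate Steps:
173173/445233 + x/(-122815) = 173173/445233 - 271706/(-122815) = 173173*(1/445233) - 271706*(-1/122815) = 173173/445233 + 271706/122815 = 142240719493/54681290895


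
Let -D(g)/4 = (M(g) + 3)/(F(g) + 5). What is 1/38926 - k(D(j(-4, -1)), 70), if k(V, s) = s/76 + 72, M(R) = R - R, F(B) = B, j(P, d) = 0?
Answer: -26965977/369797 ≈ -72.921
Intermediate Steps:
M(R) = 0
D(g) = -12/(5 + g) (D(g) = -4*(0 + 3)/(g + 5) = -12/(5 + g))
k(V, s) = 72 + s/76 (k(V, s) = s/76 + 72 = 72 + s/76)
1/38926 - k(D(j(-4, -1)), 70) = 1/38926 - (72 + (1/76)*70) = 1/38926 - (72 + 35/38) = 1/38926 - 1*2771/38 = 1/38926 - 2771/38 = -26965977/369797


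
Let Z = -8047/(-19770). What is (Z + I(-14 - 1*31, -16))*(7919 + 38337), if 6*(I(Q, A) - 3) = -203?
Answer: -13912139584/9885 ≈ -1.4074e+6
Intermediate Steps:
I(Q, A) = -185/6 (I(Q, A) = 3 + (⅙)*(-203) = 3 - 203/6 = -185/6)
Z = 8047/19770 (Z = -8047*(-1/19770) = 8047/19770 ≈ 0.40703)
(Z + I(-14 - 1*31, -16))*(7919 + 38337) = (8047/19770 - 185/6)*(7919 + 38337) = -300764/9885*46256 = -13912139584/9885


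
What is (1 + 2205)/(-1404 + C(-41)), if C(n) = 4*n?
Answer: -1103/784 ≈ -1.4069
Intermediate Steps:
(1 + 2205)/(-1404 + C(-41)) = (1 + 2205)/(-1404 + 4*(-41)) = 2206/(-1404 - 164) = 2206/(-1568) = 2206*(-1/1568) = -1103/784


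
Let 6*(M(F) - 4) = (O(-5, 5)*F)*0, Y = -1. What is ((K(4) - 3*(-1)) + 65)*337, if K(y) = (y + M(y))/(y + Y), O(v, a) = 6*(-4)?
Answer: 71444/3 ≈ 23815.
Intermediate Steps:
O(v, a) = -24
M(F) = 4 (M(F) = 4 + (-24*F*0)/6 = 4 + (⅙)*0 = 4 + 0 = 4)
K(y) = (4 + y)/(-1 + y) (K(y) = (y + 4)/(y - 1) = (4 + y)/(-1 + y))
((K(4) - 3*(-1)) + 65)*337 = (((4 + 4)/(-1 + 4) - 3*(-1)) + 65)*337 = ((8/3 + 3) + 65)*337 = (17/3 + 65)*337 = (212/3)*337 = 71444/3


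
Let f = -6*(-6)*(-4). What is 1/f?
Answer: -1/144 ≈ -0.0069444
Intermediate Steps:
f = -144 (f = 36*(-4) = -144)
1/f = 1/(-144) = -1/144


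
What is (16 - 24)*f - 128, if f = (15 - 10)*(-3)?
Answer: -8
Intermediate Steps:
f = -15 (f = 5*(-3) = -15)
(16 - 24)*f - 128 = (16 - 24)*(-15) - 128 = -8*(-15) - 128 = 120 - 128 = -8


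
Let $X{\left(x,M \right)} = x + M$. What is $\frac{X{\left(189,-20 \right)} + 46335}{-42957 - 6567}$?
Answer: $- \frac{11626}{12381} \approx -0.93902$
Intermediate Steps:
$X{\left(x,M \right)} = M + x$
$\frac{X{\left(189,-20 \right)} + 46335}{-42957 - 6567} = \frac{\left(-20 + 189\right) + 46335}{-42957 - 6567} = \frac{169 + 46335}{-49524} = 46504 \left(- \frac{1}{49524}\right) = - \frac{11626}{12381}$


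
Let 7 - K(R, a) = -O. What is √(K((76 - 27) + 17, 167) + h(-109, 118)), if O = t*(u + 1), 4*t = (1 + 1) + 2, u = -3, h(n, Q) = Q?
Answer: √123 ≈ 11.091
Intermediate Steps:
t = 1 (t = ((1 + 1) + 2)/4 = (2 + 2)/4 = (¼)*4 = 1)
O = -2 (O = 1*(-3 + 1) = 1*(-2) = -2)
K(R, a) = 5 (K(R, a) = 7 - (-1)*(-2) = 7 - 1*2 = 7 - 2 = 5)
√(K((76 - 27) + 17, 167) + h(-109, 118)) = √(5 + 118) = √123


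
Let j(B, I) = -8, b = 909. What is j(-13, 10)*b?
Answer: -7272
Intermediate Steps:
j(-13, 10)*b = -8*909 = -7272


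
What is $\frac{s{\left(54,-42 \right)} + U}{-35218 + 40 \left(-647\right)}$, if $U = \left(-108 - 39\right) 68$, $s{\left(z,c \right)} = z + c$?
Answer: $\frac{1664}{10183} \approx 0.16341$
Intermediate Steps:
$s{\left(z,c \right)} = c + z$
$U = -9996$ ($U = \left(-147\right) 68 = -9996$)
$\frac{s{\left(54,-42 \right)} + U}{-35218 + 40 \left(-647\right)} = \frac{\left(-42 + 54\right) - 9996}{-35218 + 40 \left(-647\right)} = \frac{12 - 9996}{-35218 - 25880} = - \frac{9984}{-61098} = \left(-9984\right) \left(- \frac{1}{61098}\right) = \frac{1664}{10183}$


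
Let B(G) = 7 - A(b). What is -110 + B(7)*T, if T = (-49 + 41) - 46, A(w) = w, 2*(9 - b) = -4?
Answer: 106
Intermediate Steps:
b = 11 (b = 9 - ½*(-4) = 9 + 2 = 11)
T = -54 (T = -8 - 46 = -54)
B(G) = -4 (B(G) = 7 - 1*11 = 7 - 11 = -4)
-110 + B(7)*T = -110 - 4*(-54) = -110 + 216 = 106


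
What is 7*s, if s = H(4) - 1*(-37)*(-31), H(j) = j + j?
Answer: -7973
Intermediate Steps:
H(j) = 2*j
s = -1139 (s = 2*4 - 1*(-37)*(-31) = 8 + 37*(-31) = 8 - 1147 = -1139)
7*s = 7*(-1139) = -7973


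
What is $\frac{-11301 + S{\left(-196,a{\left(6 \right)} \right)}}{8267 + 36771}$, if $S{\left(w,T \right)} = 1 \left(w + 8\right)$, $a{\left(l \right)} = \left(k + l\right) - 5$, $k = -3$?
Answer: $- \frac{11489}{45038} \approx -0.2551$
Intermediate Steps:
$a{\left(l \right)} = -8 + l$ ($a{\left(l \right)} = \left(-3 + l\right) - 5 = -8 + l$)
$S{\left(w,T \right)} = 8 + w$ ($S{\left(w,T \right)} = 1 \left(8 + w\right) = 8 + w$)
$\frac{-11301 + S{\left(-196,a{\left(6 \right)} \right)}}{8267 + 36771} = \frac{-11301 + \left(8 - 196\right)}{8267 + 36771} = \frac{-11301 - 188}{45038} = \left(-11489\right) \frac{1}{45038} = - \frac{11489}{45038}$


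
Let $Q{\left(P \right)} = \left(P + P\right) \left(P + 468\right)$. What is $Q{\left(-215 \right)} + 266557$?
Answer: $157767$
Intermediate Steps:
$Q{\left(P \right)} = 2 P \left(468 + P\right)$
$Q{\left(-215 \right)} + 266557 = 2 \left(-215\right) \left(468 - 215\right) + 266557 = 2 \left(-215\right) 253 + 266557 = -108790 + 266557 = 157767$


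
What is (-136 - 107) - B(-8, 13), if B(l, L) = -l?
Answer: -251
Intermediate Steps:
(-136 - 107) - B(-8, 13) = (-136 - 107) - (-1)*(-8) = -243 - 1*8 = -243 - 8 = -251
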